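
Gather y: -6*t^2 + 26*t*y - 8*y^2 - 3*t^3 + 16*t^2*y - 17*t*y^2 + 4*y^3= -3*t^3 - 6*t^2 + 4*y^3 + y^2*(-17*t - 8) + y*(16*t^2 + 26*t)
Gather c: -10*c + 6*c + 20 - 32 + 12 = -4*c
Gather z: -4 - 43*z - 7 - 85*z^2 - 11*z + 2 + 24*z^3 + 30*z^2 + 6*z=24*z^3 - 55*z^2 - 48*z - 9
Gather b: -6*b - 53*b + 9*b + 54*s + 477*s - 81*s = -50*b + 450*s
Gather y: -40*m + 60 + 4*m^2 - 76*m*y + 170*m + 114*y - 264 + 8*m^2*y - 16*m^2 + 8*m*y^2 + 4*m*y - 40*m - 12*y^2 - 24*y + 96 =-12*m^2 + 90*m + y^2*(8*m - 12) + y*(8*m^2 - 72*m + 90) - 108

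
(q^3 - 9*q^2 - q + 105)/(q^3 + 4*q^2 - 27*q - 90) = (q - 7)/(q + 6)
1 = 1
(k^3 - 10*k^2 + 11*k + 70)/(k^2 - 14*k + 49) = (k^2 - 3*k - 10)/(k - 7)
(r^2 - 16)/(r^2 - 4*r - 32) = (r - 4)/(r - 8)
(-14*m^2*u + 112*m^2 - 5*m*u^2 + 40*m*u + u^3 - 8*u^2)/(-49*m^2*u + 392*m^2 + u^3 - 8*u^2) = (2*m + u)/(7*m + u)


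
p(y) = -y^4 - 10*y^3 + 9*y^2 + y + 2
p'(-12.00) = 2377.00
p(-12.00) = -2170.00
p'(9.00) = -5183.00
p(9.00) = -13111.00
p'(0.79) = -5.48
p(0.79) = 3.09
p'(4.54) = -909.93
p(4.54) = -1168.56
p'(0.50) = 2.00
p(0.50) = 3.44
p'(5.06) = -1194.24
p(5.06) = -1713.59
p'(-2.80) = -196.79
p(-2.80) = 227.81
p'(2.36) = -176.19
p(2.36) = -107.98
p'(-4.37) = -316.75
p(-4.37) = 639.35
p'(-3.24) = -236.20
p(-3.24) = 323.16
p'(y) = -4*y^3 - 30*y^2 + 18*y + 1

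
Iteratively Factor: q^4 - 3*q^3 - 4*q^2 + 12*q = (q - 2)*(q^3 - q^2 - 6*q) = (q - 2)*(q + 2)*(q^2 - 3*q) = q*(q - 2)*(q + 2)*(q - 3)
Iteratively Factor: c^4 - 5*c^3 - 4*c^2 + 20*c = (c - 5)*(c^3 - 4*c) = (c - 5)*(c + 2)*(c^2 - 2*c) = c*(c - 5)*(c + 2)*(c - 2)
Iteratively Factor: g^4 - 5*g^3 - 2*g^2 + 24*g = (g - 4)*(g^3 - g^2 - 6*g) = g*(g - 4)*(g^2 - g - 6) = g*(g - 4)*(g - 3)*(g + 2)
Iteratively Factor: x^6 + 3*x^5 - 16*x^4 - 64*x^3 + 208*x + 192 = (x + 2)*(x^5 + x^4 - 18*x^3 - 28*x^2 + 56*x + 96) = (x - 2)*(x + 2)*(x^4 + 3*x^3 - 12*x^2 - 52*x - 48) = (x - 2)*(x + 2)^2*(x^3 + x^2 - 14*x - 24) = (x - 4)*(x - 2)*(x + 2)^2*(x^2 + 5*x + 6) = (x - 4)*(x - 2)*(x + 2)^2*(x + 3)*(x + 2)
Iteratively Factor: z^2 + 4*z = (z)*(z + 4)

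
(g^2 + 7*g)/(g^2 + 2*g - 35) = g/(g - 5)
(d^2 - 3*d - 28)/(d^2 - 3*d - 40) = (-d^2 + 3*d + 28)/(-d^2 + 3*d + 40)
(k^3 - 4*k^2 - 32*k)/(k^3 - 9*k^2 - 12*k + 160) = k/(k - 5)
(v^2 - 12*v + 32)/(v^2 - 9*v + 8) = (v - 4)/(v - 1)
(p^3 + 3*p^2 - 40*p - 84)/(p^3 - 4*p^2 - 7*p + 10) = (p^2 + p - 42)/(p^2 - 6*p + 5)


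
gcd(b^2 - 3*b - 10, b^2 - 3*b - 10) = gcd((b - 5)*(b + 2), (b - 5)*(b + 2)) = b^2 - 3*b - 10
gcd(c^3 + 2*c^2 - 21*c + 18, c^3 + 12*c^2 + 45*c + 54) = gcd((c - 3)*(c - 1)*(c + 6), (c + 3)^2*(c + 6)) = c + 6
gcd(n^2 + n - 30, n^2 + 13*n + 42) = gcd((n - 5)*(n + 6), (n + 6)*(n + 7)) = n + 6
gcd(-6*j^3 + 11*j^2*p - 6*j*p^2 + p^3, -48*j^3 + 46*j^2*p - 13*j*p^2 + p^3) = 6*j^2 - 5*j*p + p^2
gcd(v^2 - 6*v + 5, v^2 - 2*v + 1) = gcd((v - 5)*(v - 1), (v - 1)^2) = v - 1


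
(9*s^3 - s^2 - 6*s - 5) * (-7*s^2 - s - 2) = -63*s^5 - 2*s^4 + 25*s^3 + 43*s^2 + 17*s + 10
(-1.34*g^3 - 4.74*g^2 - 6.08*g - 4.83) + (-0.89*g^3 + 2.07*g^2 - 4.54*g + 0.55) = -2.23*g^3 - 2.67*g^2 - 10.62*g - 4.28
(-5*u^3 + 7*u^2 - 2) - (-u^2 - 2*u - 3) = -5*u^3 + 8*u^2 + 2*u + 1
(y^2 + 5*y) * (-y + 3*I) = -y^3 - 5*y^2 + 3*I*y^2 + 15*I*y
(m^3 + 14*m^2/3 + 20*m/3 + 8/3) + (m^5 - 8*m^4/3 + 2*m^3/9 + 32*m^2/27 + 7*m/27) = m^5 - 8*m^4/3 + 11*m^3/9 + 158*m^2/27 + 187*m/27 + 8/3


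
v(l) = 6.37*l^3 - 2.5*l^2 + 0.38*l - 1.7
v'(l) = 19.11*l^2 - 5.0*l + 0.38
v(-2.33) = -96.73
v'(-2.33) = 115.78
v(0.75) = -0.13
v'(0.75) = 7.38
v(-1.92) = -56.73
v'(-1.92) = 80.43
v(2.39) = 71.89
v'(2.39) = 97.59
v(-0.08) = -1.75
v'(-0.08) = 0.90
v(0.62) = -0.91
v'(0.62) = 4.63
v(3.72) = 293.04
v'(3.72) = 246.23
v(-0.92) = -9.13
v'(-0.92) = 21.15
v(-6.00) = -1469.90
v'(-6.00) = 718.34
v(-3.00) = -197.33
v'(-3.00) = 187.37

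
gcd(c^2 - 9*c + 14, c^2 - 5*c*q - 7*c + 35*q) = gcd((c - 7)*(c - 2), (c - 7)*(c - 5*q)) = c - 7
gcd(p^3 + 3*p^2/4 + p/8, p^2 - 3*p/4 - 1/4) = p + 1/4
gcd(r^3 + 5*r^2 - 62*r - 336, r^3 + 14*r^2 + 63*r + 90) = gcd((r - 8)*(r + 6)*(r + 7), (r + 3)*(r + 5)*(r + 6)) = r + 6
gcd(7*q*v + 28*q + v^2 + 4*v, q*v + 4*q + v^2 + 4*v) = v + 4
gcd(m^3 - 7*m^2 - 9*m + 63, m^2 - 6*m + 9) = m - 3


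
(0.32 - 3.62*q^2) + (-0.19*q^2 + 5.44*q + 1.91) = -3.81*q^2 + 5.44*q + 2.23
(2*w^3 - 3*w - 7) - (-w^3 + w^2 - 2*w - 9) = 3*w^3 - w^2 - w + 2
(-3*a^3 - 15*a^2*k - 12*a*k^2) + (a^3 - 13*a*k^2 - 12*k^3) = -2*a^3 - 15*a^2*k - 25*a*k^2 - 12*k^3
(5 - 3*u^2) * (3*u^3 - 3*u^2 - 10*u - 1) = -9*u^5 + 9*u^4 + 45*u^3 - 12*u^2 - 50*u - 5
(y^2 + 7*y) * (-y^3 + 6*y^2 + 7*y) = -y^5 - y^4 + 49*y^3 + 49*y^2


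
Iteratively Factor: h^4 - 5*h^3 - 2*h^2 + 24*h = (h - 4)*(h^3 - h^2 - 6*h) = h*(h - 4)*(h^2 - h - 6) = h*(h - 4)*(h - 3)*(h + 2)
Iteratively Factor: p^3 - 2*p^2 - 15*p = (p)*(p^2 - 2*p - 15) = p*(p - 5)*(p + 3)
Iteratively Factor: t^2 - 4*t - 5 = (t + 1)*(t - 5)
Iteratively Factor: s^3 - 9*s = (s - 3)*(s^2 + 3*s) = (s - 3)*(s + 3)*(s)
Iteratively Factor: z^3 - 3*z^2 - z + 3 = (z + 1)*(z^2 - 4*z + 3) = (z - 3)*(z + 1)*(z - 1)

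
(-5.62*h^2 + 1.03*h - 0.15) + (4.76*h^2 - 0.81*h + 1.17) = -0.86*h^2 + 0.22*h + 1.02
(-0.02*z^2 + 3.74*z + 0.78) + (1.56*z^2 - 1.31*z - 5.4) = 1.54*z^2 + 2.43*z - 4.62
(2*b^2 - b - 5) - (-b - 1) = 2*b^2 - 4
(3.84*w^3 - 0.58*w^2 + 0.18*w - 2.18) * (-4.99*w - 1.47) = -19.1616*w^4 - 2.7506*w^3 - 0.0456000000000001*w^2 + 10.6136*w + 3.2046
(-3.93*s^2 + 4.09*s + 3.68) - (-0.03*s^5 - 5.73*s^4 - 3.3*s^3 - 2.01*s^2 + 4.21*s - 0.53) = 0.03*s^5 + 5.73*s^4 + 3.3*s^3 - 1.92*s^2 - 0.12*s + 4.21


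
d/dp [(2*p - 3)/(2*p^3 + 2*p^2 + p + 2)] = (4*p^3 + 4*p^2 + 2*p - (2*p - 3)*(6*p^2 + 4*p + 1) + 4)/(2*p^3 + 2*p^2 + p + 2)^2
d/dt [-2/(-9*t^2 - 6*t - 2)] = 12*(-3*t - 1)/(9*t^2 + 6*t + 2)^2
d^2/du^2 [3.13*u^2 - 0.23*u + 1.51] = 6.26000000000000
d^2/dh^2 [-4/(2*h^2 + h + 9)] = 8*(4*h^2 + 2*h - (4*h + 1)^2 + 18)/(2*h^2 + h + 9)^3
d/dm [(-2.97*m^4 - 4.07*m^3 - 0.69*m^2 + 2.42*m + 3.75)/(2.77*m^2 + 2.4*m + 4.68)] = (-16.4538*m^5 - 32.6579*m^4 - 75.1344*m^3 - 65.5022*m^2 - 27.2334*m + 2.3256)/(7.6729*m^4 + 13.296*m^3 + 31.6872*m^2 + 22.464*m + 21.9024)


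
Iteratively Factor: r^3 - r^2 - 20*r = (r - 5)*(r^2 + 4*r) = (r - 5)*(r + 4)*(r)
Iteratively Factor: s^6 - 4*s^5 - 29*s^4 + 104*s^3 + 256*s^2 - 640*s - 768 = (s + 1)*(s^5 - 5*s^4 - 24*s^3 + 128*s^2 + 128*s - 768) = (s + 1)*(s + 4)*(s^4 - 9*s^3 + 12*s^2 + 80*s - 192) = (s - 4)*(s + 1)*(s + 4)*(s^3 - 5*s^2 - 8*s + 48) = (s - 4)^2*(s + 1)*(s + 4)*(s^2 - s - 12) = (s - 4)^3*(s + 1)*(s + 4)*(s + 3)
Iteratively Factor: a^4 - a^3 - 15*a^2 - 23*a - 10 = (a - 5)*(a^3 + 4*a^2 + 5*a + 2) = (a - 5)*(a + 2)*(a^2 + 2*a + 1) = (a - 5)*(a + 1)*(a + 2)*(a + 1)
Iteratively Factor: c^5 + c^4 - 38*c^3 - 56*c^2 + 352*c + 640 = (c + 4)*(c^4 - 3*c^3 - 26*c^2 + 48*c + 160) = (c + 4)^2*(c^3 - 7*c^2 + 2*c + 40) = (c - 4)*(c + 4)^2*(c^2 - 3*c - 10) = (c - 4)*(c + 2)*(c + 4)^2*(c - 5)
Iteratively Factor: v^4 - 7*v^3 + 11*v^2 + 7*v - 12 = (v - 3)*(v^3 - 4*v^2 - v + 4) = (v - 3)*(v - 1)*(v^2 - 3*v - 4) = (v - 3)*(v - 1)*(v + 1)*(v - 4)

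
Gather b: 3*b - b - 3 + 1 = 2*b - 2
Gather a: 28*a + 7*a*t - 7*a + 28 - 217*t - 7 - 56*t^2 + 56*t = a*(7*t + 21) - 56*t^2 - 161*t + 21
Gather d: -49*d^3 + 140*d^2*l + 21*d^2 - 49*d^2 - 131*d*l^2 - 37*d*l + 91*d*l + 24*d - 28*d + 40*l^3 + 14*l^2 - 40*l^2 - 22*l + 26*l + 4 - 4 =-49*d^3 + d^2*(140*l - 28) + d*(-131*l^2 + 54*l - 4) + 40*l^3 - 26*l^2 + 4*l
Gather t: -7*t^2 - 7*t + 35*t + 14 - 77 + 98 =-7*t^2 + 28*t + 35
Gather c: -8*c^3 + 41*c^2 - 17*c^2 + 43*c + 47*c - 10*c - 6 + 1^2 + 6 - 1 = -8*c^3 + 24*c^2 + 80*c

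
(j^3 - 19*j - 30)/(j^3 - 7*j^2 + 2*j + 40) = (j + 3)/(j - 4)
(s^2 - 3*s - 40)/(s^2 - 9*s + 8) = (s + 5)/(s - 1)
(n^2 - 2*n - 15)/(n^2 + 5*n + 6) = (n - 5)/(n + 2)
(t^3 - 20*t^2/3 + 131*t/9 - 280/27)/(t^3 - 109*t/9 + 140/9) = (t - 8/3)/(t + 4)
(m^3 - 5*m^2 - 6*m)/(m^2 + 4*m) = (m^2 - 5*m - 6)/(m + 4)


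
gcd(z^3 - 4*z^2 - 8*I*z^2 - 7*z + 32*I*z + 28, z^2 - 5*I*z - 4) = z - I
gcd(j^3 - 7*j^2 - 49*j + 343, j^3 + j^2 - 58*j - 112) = j + 7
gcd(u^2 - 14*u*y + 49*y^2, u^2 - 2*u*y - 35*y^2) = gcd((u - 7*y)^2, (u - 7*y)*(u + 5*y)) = -u + 7*y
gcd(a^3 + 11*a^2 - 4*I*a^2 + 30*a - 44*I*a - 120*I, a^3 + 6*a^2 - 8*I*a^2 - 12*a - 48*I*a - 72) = a + 6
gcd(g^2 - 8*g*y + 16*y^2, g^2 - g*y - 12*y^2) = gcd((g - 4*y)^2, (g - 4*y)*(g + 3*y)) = -g + 4*y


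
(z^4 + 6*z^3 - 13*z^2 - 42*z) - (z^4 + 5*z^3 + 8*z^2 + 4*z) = z^3 - 21*z^2 - 46*z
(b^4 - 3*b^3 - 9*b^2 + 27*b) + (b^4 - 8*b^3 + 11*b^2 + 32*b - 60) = 2*b^4 - 11*b^3 + 2*b^2 + 59*b - 60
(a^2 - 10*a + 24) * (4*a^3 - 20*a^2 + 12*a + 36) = 4*a^5 - 60*a^4 + 308*a^3 - 564*a^2 - 72*a + 864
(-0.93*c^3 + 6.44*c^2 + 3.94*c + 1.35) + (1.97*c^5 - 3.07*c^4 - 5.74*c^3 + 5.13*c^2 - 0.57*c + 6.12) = 1.97*c^5 - 3.07*c^4 - 6.67*c^3 + 11.57*c^2 + 3.37*c + 7.47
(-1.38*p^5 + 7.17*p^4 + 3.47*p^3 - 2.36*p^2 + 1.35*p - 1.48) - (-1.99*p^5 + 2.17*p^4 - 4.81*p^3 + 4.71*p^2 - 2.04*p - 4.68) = 0.61*p^5 + 5.0*p^4 + 8.28*p^3 - 7.07*p^2 + 3.39*p + 3.2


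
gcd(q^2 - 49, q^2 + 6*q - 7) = q + 7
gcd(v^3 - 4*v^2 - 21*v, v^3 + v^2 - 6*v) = v^2 + 3*v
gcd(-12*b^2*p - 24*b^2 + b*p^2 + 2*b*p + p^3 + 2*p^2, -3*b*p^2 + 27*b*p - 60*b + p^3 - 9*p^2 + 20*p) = -3*b + p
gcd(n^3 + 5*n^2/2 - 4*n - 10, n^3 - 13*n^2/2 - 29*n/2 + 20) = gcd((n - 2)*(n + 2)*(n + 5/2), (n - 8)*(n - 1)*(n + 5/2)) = n + 5/2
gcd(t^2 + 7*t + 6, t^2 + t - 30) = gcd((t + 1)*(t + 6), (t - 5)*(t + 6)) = t + 6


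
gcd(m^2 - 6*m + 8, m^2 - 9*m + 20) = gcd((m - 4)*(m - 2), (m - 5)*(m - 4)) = m - 4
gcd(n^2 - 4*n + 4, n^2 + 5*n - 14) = n - 2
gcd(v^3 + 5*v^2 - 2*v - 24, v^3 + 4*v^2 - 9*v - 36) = v^2 + 7*v + 12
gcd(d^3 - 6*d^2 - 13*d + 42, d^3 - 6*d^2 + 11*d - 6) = d - 2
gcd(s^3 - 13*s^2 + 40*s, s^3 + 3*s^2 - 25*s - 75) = s - 5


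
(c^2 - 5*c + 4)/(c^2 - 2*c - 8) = (c - 1)/(c + 2)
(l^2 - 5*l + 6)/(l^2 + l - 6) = (l - 3)/(l + 3)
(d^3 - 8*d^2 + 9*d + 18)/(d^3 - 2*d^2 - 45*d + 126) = (d + 1)/(d + 7)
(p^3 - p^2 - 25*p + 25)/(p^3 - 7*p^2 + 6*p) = (p^2 - 25)/(p*(p - 6))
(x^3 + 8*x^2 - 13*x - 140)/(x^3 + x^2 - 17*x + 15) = (x^2 + 3*x - 28)/(x^2 - 4*x + 3)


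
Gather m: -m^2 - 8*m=-m^2 - 8*m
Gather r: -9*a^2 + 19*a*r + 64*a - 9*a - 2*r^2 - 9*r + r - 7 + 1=-9*a^2 + 55*a - 2*r^2 + r*(19*a - 8) - 6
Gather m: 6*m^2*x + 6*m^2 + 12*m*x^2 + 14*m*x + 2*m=m^2*(6*x + 6) + m*(12*x^2 + 14*x + 2)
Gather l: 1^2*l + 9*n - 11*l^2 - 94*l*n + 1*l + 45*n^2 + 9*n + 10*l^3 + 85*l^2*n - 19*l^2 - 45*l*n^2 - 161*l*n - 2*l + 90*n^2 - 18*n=10*l^3 + l^2*(85*n - 30) + l*(-45*n^2 - 255*n) + 135*n^2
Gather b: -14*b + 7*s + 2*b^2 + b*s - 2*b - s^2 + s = 2*b^2 + b*(s - 16) - s^2 + 8*s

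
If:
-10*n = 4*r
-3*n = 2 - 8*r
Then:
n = -2/23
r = 5/23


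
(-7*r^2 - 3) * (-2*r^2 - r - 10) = 14*r^4 + 7*r^3 + 76*r^2 + 3*r + 30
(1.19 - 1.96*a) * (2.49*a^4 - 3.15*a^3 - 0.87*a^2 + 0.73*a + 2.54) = -4.8804*a^5 + 9.1371*a^4 - 2.0433*a^3 - 2.4661*a^2 - 4.1097*a + 3.0226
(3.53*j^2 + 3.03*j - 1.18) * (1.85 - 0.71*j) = -2.5063*j^3 + 4.3792*j^2 + 6.4433*j - 2.183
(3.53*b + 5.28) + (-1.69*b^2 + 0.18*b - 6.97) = -1.69*b^2 + 3.71*b - 1.69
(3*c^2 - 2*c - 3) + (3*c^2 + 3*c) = 6*c^2 + c - 3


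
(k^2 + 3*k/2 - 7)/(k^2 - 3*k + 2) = (k + 7/2)/(k - 1)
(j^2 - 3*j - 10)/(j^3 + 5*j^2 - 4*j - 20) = (j - 5)/(j^2 + 3*j - 10)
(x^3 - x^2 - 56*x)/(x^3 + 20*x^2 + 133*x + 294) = x*(x - 8)/(x^2 + 13*x + 42)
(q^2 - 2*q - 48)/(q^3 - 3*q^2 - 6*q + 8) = (q^2 - 2*q - 48)/(q^3 - 3*q^2 - 6*q + 8)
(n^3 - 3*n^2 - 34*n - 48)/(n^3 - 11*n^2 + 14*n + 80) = (n + 3)/(n - 5)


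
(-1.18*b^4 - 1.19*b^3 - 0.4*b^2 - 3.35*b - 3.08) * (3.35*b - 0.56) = -3.953*b^5 - 3.3257*b^4 - 0.6736*b^3 - 10.9985*b^2 - 8.442*b + 1.7248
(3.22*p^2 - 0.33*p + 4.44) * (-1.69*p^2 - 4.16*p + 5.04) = -5.4418*p^4 - 12.8375*p^3 + 10.098*p^2 - 20.1336*p + 22.3776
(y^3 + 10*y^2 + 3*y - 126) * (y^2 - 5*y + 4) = y^5 + 5*y^4 - 43*y^3 - 101*y^2 + 642*y - 504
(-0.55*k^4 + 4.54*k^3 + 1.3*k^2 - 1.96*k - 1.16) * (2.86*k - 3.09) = -1.573*k^5 + 14.6839*k^4 - 10.3106*k^3 - 9.6226*k^2 + 2.7388*k + 3.5844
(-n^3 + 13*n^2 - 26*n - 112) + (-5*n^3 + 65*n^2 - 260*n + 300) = -6*n^3 + 78*n^2 - 286*n + 188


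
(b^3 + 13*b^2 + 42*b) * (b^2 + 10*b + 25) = b^5 + 23*b^4 + 197*b^3 + 745*b^2 + 1050*b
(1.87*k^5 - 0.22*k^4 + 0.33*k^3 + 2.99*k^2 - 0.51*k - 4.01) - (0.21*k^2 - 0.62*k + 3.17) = 1.87*k^5 - 0.22*k^4 + 0.33*k^3 + 2.78*k^2 + 0.11*k - 7.18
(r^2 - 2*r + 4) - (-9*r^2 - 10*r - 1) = 10*r^2 + 8*r + 5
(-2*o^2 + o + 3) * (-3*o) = 6*o^3 - 3*o^2 - 9*o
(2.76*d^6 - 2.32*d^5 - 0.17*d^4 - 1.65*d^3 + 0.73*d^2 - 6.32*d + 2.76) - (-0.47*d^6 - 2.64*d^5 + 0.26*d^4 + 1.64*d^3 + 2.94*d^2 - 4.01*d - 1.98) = 3.23*d^6 + 0.32*d^5 - 0.43*d^4 - 3.29*d^3 - 2.21*d^2 - 2.31*d + 4.74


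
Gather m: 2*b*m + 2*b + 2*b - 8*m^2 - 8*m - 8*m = 4*b - 8*m^2 + m*(2*b - 16)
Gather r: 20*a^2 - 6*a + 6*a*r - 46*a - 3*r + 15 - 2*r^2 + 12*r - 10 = 20*a^2 - 52*a - 2*r^2 + r*(6*a + 9) + 5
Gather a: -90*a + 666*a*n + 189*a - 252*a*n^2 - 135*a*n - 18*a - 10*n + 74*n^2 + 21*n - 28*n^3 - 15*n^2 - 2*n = a*(-252*n^2 + 531*n + 81) - 28*n^3 + 59*n^2 + 9*n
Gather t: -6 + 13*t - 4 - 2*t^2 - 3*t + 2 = -2*t^2 + 10*t - 8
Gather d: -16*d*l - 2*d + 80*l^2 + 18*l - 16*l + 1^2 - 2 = d*(-16*l - 2) + 80*l^2 + 2*l - 1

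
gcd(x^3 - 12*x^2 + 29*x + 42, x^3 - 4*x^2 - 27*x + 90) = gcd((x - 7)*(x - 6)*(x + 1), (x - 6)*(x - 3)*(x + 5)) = x - 6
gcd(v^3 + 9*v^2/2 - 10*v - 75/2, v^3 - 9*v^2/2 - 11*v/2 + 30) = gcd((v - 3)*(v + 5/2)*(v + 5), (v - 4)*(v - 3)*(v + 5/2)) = v^2 - v/2 - 15/2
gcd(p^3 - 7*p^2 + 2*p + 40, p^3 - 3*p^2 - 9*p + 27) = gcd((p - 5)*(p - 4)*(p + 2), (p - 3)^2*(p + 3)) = 1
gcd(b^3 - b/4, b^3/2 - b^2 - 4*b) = b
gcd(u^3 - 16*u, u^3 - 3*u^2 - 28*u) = u^2 + 4*u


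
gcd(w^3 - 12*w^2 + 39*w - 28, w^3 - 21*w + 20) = w^2 - 5*w + 4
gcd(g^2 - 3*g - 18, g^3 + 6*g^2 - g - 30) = g + 3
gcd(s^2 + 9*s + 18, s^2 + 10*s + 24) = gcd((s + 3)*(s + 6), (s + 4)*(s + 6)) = s + 6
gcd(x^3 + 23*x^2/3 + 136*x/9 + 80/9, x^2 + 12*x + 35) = x + 5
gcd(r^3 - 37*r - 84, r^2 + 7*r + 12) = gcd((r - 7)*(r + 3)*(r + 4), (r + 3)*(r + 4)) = r^2 + 7*r + 12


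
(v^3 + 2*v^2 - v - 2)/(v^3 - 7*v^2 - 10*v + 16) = (v + 1)/(v - 8)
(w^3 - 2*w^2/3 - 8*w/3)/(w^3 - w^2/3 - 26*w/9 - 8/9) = 3*w/(3*w + 1)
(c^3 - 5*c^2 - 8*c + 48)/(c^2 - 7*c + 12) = (c^2 - c - 12)/(c - 3)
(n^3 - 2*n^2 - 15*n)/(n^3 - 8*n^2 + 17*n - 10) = n*(n + 3)/(n^2 - 3*n + 2)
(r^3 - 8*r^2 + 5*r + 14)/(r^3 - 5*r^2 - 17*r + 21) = (r^2 - r - 2)/(r^2 + 2*r - 3)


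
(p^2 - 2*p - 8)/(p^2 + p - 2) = (p - 4)/(p - 1)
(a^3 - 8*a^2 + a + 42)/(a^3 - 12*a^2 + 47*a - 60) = (a^2 - 5*a - 14)/(a^2 - 9*a + 20)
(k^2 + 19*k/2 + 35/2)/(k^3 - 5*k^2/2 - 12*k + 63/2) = (2*k^2 + 19*k + 35)/(2*k^3 - 5*k^2 - 24*k + 63)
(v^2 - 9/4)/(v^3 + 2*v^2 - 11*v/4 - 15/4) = (2*v + 3)/(2*v^2 + 7*v + 5)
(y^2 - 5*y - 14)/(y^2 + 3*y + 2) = (y - 7)/(y + 1)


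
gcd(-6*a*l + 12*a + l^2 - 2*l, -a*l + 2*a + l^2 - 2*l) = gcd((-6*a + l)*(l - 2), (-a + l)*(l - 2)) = l - 2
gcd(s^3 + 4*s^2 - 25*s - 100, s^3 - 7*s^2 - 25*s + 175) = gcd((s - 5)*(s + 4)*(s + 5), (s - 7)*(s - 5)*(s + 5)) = s^2 - 25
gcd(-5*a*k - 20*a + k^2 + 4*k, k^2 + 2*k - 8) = k + 4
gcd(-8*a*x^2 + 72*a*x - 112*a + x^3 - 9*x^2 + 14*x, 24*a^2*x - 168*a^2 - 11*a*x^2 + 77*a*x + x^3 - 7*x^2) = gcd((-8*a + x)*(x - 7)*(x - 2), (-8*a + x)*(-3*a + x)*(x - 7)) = -8*a*x + 56*a + x^2 - 7*x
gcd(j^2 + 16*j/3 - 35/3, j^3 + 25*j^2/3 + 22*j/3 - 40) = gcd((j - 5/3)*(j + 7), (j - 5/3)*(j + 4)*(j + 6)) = j - 5/3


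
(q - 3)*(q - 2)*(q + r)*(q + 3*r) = q^4 + 4*q^3*r - 5*q^3 + 3*q^2*r^2 - 20*q^2*r + 6*q^2 - 15*q*r^2 + 24*q*r + 18*r^2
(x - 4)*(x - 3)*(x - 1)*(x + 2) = x^4 - 6*x^3 + 3*x^2 + 26*x - 24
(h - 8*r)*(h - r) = h^2 - 9*h*r + 8*r^2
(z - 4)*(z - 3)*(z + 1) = z^3 - 6*z^2 + 5*z + 12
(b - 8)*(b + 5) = b^2 - 3*b - 40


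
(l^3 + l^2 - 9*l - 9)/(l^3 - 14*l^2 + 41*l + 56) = (l^2 - 9)/(l^2 - 15*l + 56)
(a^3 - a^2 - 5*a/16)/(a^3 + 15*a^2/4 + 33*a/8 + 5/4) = a*(16*a^2 - 16*a - 5)/(2*(8*a^3 + 30*a^2 + 33*a + 10))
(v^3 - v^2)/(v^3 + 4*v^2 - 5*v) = v/(v + 5)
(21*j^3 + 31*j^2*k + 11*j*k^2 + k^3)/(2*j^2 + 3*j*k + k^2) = (21*j^2 + 10*j*k + k^2)/(2*j + k)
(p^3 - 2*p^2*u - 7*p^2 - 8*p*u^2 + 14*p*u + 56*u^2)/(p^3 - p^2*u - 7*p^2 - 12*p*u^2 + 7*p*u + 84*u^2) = (p + 2*u)/(p + 3*u)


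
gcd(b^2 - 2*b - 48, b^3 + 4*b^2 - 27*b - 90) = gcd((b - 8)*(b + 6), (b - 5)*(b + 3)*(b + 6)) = b + 6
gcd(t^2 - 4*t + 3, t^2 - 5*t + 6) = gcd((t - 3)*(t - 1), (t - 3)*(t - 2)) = t - 3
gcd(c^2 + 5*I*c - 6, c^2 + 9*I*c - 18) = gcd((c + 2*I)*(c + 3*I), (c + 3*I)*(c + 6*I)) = c + 3*I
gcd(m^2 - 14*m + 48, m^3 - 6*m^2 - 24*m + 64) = m - 8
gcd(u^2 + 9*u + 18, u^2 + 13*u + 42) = u + 6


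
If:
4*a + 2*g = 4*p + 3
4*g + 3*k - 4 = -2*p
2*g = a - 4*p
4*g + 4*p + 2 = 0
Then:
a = 7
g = -9/2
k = 14/3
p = 4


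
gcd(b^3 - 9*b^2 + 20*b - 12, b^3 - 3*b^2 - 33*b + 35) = b - 1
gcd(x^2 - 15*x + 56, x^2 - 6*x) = 1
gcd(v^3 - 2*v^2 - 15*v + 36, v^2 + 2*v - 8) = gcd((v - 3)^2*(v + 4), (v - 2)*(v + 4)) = v + 4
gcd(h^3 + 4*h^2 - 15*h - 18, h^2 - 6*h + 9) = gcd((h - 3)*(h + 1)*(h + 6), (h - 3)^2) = h - 3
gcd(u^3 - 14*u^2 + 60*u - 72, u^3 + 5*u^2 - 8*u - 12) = u - 2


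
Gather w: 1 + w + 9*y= w + 9*y + 1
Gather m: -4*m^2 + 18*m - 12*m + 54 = -4*m^2 + 6*m + 54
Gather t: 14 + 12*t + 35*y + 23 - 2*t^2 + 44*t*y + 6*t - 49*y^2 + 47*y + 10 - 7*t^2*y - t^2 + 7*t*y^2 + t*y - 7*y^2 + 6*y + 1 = t^2*(-7*y - 3) + t*(7*y^2 + 45*y + 18) - 56*y^2 + 88*y + 48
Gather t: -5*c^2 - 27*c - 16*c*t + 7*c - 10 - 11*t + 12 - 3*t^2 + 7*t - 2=-5*c^2 - 20*c - 3*t^2 + t*(-16*c - 4)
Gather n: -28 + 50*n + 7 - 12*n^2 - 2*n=-12*n^2 + 48*n - 21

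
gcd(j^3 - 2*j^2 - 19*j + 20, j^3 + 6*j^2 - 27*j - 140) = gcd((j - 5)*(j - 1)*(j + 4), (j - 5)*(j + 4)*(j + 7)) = j^2 - j - 20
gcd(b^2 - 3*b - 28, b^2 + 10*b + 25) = 1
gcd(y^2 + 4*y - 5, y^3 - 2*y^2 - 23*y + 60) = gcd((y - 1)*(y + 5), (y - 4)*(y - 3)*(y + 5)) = y + 5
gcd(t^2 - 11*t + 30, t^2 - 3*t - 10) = t - 5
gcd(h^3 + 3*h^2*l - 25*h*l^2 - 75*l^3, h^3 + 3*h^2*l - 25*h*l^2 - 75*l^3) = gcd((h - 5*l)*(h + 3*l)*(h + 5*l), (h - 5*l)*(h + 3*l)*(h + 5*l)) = h^3 + 3*h^2*l - 25*h*l^2 - 75*l^3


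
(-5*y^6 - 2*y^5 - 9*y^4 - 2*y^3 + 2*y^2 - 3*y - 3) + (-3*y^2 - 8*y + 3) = -5*y^6 - 2*y^5 - 9*y^4 - 2*y^3 - y^2 - 11*y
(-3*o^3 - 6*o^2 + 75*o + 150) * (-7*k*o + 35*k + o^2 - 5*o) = 21*k*o^4 - 63*k*o^3 - 735*k*o^2 + 1575*k*o + 5250*k - 3*o^5 + 9*o^4 + 105*o^3 - 225*o^2 - 750*o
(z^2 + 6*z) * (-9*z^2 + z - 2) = -9*z^4 - 53*z^3 + 4*z^2 - 12*z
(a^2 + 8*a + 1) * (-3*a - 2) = -3*a^3 - 26*a^2 - 19*a - 2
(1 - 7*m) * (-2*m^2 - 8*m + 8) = 14*m^3 + 54*m^2 - 64*m + 8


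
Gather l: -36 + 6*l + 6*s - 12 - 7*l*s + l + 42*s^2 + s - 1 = l*(7 - 7*s) + 42*s^2 + 7*s - 49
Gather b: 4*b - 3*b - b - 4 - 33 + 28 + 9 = 0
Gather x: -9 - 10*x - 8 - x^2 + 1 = -x^2 - 10*x - 16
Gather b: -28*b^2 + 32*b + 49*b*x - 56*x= -28*b^2 + b*(49*x + 32) - 56*x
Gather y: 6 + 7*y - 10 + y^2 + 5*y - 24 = y^2 + 12*y - 28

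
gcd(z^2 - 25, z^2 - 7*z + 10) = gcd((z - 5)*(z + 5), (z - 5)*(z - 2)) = z - 5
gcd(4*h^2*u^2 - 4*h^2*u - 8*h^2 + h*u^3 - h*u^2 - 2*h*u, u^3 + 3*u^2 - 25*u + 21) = 1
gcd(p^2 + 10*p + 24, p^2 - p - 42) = p + 6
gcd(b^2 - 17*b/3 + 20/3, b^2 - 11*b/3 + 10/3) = b - 5/3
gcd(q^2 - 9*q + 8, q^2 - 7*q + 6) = q - 1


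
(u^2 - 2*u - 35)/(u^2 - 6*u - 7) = (u + 5)/(u + 1)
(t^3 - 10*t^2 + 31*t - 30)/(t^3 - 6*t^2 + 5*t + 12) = (t^2 - 7*t + 10)/(t^2 - 3*t - 4)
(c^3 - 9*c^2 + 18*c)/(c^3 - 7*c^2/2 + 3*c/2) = 2*(c - 6)/(2*c - 1)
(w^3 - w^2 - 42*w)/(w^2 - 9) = w*(w^2 - w - 42)/(w^2 - 9)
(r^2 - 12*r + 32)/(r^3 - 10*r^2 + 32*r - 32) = (r - 8)/(r^2 - 6*r + 8)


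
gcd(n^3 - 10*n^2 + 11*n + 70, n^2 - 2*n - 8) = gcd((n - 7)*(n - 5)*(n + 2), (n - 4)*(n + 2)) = n + 2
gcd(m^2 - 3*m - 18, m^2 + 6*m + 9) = m + 3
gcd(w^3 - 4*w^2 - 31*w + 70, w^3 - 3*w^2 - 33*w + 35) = w^2 - 2*w - 35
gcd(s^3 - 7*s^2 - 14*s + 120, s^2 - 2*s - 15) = s - 5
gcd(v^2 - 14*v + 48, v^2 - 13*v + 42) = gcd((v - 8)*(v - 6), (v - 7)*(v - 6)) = v - 6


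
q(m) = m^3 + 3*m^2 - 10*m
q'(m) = 3*m^2 + 6*m - 10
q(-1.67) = 20.41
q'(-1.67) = -11.65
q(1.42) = -5.29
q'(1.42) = 4.57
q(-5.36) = -14.20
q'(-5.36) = 44.03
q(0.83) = -5.66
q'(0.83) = -2.95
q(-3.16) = 30.00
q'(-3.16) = 1.00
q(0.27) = -2.46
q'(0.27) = -8.16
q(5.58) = 211.35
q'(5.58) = 116.89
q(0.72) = -5.27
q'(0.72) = -4.12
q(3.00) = 24.00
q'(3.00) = 35.00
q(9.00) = 882.00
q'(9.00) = 287.00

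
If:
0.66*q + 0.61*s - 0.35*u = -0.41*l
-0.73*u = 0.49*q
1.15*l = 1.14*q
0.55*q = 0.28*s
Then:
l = 0.00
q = 0.00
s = 0.00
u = 0.00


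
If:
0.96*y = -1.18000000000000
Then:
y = -1.23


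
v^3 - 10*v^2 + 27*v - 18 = (v - 6)*(v - 3)*(v - 1)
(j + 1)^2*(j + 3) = j^3 + 5*j^2 + 7*j + 3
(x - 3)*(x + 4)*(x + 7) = x^3 + 8*x^2 - 5*x - 84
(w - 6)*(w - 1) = w^2 - 7*w + 6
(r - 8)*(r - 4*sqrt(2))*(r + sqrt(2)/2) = r^3 - 8*r^2 - 7*sqrt(2)*r^2/2 - 4*r + 28*sqrt(2)*r + 32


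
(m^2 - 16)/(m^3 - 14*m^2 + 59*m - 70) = (m^2 - 16)/(m^3 - 14*m^2 + 59*m - 70)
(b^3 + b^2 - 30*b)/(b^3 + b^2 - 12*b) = (b^2 + b - 30)/(b^2 + b - 12)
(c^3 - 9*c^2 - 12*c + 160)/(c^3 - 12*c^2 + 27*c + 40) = (c + 4)/(c + 1)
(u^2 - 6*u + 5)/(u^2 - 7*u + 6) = (u - 5)/(u - 6)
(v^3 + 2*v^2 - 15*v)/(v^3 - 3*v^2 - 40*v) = (v - 3)/(v - 8)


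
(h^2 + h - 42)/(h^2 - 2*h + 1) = (h^2 + h - 42)/(h^2 - 2*h + 1)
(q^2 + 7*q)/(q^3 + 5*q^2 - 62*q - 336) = q/(q^2 - 2*q - 48)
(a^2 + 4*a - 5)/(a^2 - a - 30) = (a - 1)/(a - 6)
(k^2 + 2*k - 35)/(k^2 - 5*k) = (k + 7)/k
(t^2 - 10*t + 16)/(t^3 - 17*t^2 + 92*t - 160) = (t - 2)/(t^2 - 9*t + 20)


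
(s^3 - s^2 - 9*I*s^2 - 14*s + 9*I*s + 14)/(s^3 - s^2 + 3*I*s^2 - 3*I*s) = (s^2 - 9*I*s - 14)/(s*(s + 3*I))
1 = 1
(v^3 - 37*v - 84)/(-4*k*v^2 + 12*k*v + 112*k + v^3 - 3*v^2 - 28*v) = (v + 3)/(-4*k + v)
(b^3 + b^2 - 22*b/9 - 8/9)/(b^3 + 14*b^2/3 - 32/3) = (b + 1/3)/(b + 4)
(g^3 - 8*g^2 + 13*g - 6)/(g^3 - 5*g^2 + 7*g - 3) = (g - 6)/(g - 3)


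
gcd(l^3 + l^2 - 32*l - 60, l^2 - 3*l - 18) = l - 6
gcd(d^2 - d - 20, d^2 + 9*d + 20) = d + 4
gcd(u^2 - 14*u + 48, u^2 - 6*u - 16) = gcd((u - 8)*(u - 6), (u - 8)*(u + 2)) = u - 8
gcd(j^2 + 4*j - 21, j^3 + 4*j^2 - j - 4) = 1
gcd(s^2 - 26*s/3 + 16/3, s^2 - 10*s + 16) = s - 8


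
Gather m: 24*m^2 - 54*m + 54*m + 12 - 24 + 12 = 24*m^2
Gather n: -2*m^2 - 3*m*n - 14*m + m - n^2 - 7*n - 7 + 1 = -2*m^2 - 13*m - n^2 + n*(-3*m - 7) - 6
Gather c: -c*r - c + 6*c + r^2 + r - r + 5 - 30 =c*(5 - r) + r^2 - 25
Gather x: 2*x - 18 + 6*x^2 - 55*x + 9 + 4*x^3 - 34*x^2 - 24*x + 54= 4*x^3 - 28*x^2 - 77*x + 45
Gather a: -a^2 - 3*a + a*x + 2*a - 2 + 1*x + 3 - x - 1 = -a^2 + a*(x - 1)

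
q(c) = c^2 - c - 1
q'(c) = 2*c - 1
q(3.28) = 6.48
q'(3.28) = 5.56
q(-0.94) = 0.82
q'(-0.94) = -2.88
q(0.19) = -1.15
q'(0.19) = -0.62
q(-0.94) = 0.82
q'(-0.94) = -2.88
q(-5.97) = 40.61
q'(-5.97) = -12.94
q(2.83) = 4.18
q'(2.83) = 4.66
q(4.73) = 16.64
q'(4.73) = 8.46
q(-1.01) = 1.03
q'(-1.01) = -3.02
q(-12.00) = 155.00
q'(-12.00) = -25.00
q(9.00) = 71.00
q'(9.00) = 17.00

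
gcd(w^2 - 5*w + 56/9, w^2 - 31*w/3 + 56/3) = w - 7/3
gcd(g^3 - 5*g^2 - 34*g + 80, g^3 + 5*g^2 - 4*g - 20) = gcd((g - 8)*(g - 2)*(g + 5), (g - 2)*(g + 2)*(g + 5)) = g^2 + 3*g - 10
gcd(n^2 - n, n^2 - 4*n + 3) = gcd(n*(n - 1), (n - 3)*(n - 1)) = n - 1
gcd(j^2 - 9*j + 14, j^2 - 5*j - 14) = j - 7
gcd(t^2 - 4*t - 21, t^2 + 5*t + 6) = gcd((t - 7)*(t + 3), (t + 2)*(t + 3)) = t + 3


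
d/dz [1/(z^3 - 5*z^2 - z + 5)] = (-3*z^2 + 10*z + 1)/(z^3 - 5*z^2 - z + 5)^2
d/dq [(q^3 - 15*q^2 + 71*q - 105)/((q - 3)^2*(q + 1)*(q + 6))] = (-q^4 + 24*q^3 - 72*q^2 - 316*q + 741)/(q^6 + 8*q^5 - 14*q^4 - 156*q^3 + 81*q^2 + 540*q + 324)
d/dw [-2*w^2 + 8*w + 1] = 8 - 4*w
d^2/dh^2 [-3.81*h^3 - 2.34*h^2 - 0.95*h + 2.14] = -22.86*h - 4.68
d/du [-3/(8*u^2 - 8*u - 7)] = 24*(2*u - 1)/(-8*u^2 + 8*u + 7)^2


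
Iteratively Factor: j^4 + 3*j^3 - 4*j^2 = (j)*(j^3 + 3*j^2 - 4*j) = j*(j - 1)*(j^2 + 4*j) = j*(j - 1)*(j + 4)*(j)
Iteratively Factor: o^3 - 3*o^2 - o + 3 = (o - 1)*(o^2 - 2*o - 3) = (o - 1)*(o + 1)*(o - 3)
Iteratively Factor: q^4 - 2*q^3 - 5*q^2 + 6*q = (q - 3)*(q^3 + q^2 - 2*q) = q*(q - 3)*(q^2 + q - 2) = q*(q - 3)*(q + 2)*(q - 1)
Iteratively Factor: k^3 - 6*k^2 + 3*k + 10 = (k - 5)*(k^2 - k - 2) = (k - 5)*(k - 2)*(k + 1)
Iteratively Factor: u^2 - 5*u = (u - 5)*(u)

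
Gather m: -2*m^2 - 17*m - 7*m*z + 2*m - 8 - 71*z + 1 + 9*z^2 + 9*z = -2*m^2 + m*(-7*z - 15) + 9*z^2 - 62*z - 7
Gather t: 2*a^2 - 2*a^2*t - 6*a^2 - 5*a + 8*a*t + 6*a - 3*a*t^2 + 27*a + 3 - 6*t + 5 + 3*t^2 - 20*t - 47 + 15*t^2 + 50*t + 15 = -4*a^2 + 28*a + t^2*(18 - 3*a) + t*(-2*a^2 + 8*a + 24) - 24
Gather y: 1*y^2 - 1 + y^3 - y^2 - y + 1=y^3 - y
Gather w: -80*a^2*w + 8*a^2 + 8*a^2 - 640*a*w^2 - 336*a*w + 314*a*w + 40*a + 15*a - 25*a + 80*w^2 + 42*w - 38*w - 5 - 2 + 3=16*a^2 + 30*a + w^2*(80 - 640*a) + w*(-80*a^2 - 22*a + 4) - 4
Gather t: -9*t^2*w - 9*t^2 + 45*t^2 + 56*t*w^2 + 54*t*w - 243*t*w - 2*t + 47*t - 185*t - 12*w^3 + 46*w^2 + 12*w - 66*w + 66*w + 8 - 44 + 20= t^2*(36 - 9*w) + t*(56*w^2 - 189*w - 140) - 12*w^3 + 46*w^2 + 12*w - 16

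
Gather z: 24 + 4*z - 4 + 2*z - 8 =6*z + 12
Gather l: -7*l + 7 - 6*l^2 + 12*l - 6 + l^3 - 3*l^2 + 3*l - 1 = l^3 - 9*l^2 + 8*l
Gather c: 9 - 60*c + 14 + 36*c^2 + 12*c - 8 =36*c^2 - 48*c + 15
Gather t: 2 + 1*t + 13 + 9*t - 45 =10*t - 30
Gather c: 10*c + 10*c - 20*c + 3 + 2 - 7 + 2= 0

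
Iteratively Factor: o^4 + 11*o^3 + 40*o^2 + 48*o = (o)*(o^3 + 11*o^2 + 40*o + 48) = o*(o + 4)*(o^2 + 7*o + 12) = o*(o + 3)*(o + 4)*(o + 4)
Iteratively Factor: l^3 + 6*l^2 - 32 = (l + 4)*(l^2 + 2*l - 8) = (l - 2)*(l + 4)*(l + 4)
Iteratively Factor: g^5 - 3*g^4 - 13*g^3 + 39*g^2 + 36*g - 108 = (g + 2)*(g^4 - 5*g^3 - 3*g^2 + 45*g - 54) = (g - 2)*(g + 2)*(g^3 - 3*g^2 - 9*g + 27) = (g - 2)*(g + 2)*(g + 3)*(g^2 - 6*g + 9) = (g - 3)*(g - 2)*(g + 2)*(g + 3)*(g - 3)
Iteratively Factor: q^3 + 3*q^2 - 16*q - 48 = (q + 3)*(q^2 - 16) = (q + 3)*(q + 4)*(q - 4)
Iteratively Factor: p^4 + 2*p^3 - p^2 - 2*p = (p + 2)*(p^3 - p) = (p - 1)*(p + 2)*(p^2 + p) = (p - 1)*(p + 1)*(p + 2)*(p)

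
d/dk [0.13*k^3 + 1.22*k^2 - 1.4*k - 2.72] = 0.39*k^2 + 2.44*k - 1.4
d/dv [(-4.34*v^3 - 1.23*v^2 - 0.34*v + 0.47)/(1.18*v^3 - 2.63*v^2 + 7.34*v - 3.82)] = (1.77635683940025e-15*v^5 + 12.8656*v^4 - 62.9088*v^3 + 38.1502*v^2 + 11.8694*v - 2.151)/(1.3924*v^6 - 6.2068*v^5 + 24.2393*v^4 - 47.6236*v^3 + 73.9688*v^2 - 56.0776*v + 14.5924)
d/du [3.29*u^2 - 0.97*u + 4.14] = 6.58*u - 0.97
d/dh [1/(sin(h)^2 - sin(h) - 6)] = (1 - 2*sin(h))*cos(h)/(sin(h) + cos(h)^2 + 5)^2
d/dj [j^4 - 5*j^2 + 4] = 4*j^3 - 10*j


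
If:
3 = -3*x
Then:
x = -1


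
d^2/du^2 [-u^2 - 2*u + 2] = -2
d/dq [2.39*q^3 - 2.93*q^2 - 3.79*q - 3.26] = 7.17*q^2 - 5.86*q - 3.79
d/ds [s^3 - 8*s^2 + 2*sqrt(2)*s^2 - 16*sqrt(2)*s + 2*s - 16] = 3*s^2 - 16*s + 4*sqrt(2)*s - 16*sqrt(2) + 2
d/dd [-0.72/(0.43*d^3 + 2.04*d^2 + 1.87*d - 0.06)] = (0.9288*d^2 + 2.9376*d + 1.3464)/(0.43*d^3 + 2.04*d^2 + 1.87*d - 0.06)^2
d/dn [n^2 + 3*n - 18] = 2*n + 3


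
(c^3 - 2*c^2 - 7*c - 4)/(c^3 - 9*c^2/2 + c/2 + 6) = 2*(c + 1)/(2*c - 3)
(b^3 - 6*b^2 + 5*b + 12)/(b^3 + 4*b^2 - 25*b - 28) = (b - 3)/(b + 7)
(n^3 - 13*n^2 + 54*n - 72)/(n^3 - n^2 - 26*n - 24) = (n^2 - 7*n + 12)/(n^2 + 5*n + 4)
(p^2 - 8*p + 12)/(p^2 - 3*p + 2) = (p - 6)/(p - 1)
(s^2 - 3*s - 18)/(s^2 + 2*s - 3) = (s - 6)/(s - 1)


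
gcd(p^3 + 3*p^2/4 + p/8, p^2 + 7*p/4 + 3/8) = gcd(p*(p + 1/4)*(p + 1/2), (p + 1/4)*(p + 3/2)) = p + 1/4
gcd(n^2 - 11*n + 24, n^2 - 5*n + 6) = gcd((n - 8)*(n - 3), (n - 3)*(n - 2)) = n - 3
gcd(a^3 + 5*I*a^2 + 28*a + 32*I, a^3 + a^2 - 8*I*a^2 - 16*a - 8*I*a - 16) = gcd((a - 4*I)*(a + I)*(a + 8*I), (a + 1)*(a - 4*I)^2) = a - 4*I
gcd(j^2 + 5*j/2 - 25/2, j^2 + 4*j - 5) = j + 5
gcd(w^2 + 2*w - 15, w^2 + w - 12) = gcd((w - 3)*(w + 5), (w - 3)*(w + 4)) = w - 3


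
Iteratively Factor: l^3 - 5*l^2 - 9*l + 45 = (l - 5)*(l^2 - 9) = (l - 5)*(l - 3)*(l + 3)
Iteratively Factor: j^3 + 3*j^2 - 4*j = (j)*(j^2 + 3*j - 4) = j*(j - 1)*(j + 4)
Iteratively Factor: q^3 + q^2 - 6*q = (q)*(q^2 + q - 6) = q*(q + 3)*(q - 2)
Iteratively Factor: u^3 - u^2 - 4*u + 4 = (u - 2)*(u^2 + u - 2) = (u - 2)*(u + 2)*(u - 1)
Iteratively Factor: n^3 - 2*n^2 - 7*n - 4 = (n + 1)*(n^2 - 3*n - 4) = (n - 4)*(n + 1)*(n + 1)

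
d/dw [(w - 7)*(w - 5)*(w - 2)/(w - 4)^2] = (w^3 - 12*w^2 + 53*w - 96)/(w^3 - 12*w^2 + 48*w - 64)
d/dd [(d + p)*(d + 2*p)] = 2*d + 3*p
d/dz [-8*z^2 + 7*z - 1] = 7 - 16*z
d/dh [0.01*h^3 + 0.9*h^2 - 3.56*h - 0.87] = 0.03*h^2 + 1.8*h - 3.56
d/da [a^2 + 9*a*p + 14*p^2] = 2*a + 9*p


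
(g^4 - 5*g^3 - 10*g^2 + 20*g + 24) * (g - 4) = g^5 - 9*g^4 + 10*g^3 + 60*g^2 - 56*g - 96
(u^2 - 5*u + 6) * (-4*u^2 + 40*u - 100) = -4*u^4 + 60*u^3 - 324*u^2 + 740*u - 600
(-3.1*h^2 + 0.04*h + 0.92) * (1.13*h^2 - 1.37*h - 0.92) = -3.503*h^4 + 4.2922*h^3 + 3.8368*h^2 - 1.2972*h - 0.8464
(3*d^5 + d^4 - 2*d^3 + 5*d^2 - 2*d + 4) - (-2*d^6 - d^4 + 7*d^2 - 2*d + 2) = 2*d^6 + 3*d^5 + 2*d^4 - 2*d^3 - 2*d^2 + 2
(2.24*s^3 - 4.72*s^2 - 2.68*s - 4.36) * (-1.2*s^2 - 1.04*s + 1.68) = -2.688*s^5 + 3.3344*s^4 + 11.888*s^3 + 0.0896000000000017*s^2 + 0.0320000000000009*s - 7.3248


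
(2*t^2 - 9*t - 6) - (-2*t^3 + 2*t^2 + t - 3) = 2*t^3 - 10*t - 3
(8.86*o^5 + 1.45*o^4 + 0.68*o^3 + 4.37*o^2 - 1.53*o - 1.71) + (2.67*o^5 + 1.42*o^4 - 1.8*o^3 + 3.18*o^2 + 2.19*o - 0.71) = 11.53*o^5 + 2.87*o^4 - 1.12*o^3 + 7.55*o^2 + 0.66*o - 2.42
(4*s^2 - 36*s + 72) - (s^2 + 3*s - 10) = 3*s^2 - 39*s + 82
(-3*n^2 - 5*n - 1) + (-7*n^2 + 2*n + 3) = -10*n^2 - 3*n + 2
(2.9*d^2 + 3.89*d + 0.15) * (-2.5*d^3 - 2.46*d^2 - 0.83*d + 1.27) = -7.25*d^5 - 16.859*d^4 - 12.3514*d^3 + 0.0853000000000002*d^2 + 4.8158*d + 0.1905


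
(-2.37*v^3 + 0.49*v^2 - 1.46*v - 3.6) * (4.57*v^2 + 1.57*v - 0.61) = -10.8309*v^5 - 1.4816*v^4 - 4.4572*v^3 - 19.0431*v^2 - 4.7614*v + 2.196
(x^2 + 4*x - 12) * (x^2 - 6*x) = x^4 - 2*x^3 - 36*x^2 + 72*x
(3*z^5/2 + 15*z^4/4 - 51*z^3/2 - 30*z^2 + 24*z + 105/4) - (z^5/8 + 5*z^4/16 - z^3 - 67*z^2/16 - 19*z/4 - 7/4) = 11*z^5/8 + 55*z^4/16 - 49*z^3/2 - 413*z^2/16 + 115*z/4 + 28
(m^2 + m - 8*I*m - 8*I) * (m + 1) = m^3 + 2*m^2 - 8*I*m^2 + m - 16*I*m - 8*I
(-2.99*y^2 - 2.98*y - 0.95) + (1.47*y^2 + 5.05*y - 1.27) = -1.52*y^2 + 2.07*y - 2.22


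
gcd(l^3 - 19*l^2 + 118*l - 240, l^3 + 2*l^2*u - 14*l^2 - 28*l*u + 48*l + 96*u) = l^2 - 14*l + 48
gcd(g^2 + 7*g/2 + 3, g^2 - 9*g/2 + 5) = 1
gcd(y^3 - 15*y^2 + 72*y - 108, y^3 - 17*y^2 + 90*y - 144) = y^2 - 9*y + 18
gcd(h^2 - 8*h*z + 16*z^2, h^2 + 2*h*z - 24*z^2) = -h + 4*z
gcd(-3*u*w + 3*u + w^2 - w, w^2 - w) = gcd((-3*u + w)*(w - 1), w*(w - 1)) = w - 1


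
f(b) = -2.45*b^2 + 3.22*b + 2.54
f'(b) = 3.22 - 4.9*b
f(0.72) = 3.59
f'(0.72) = -0.31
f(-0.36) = 1.06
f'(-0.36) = 4.98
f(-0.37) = 1.01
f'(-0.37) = 5.03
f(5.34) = -50.13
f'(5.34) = -22.95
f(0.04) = 2.66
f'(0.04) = 3.02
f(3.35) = -14.17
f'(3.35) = -13.20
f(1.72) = 0.83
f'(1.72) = -5.21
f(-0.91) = -2.42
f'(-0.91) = 7.68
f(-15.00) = -597.01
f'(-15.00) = 76.72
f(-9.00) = -224.89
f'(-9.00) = 47.32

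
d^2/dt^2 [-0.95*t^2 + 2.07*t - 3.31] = -1.90000000000000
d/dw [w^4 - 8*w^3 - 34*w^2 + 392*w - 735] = 4*w^3 - 24*w^2 - 68*w + 392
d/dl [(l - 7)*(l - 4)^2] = 3*(l - 6)*(l - 4)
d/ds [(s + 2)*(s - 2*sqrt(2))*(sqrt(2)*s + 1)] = 3*sqrt(2)*s^2 - 6*s + 4*sqrt(2)*s - 6 - 2*sqrt(2)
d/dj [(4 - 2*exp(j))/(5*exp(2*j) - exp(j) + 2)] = 10*(exp(j) - 4)*exp(2*j)/(25*exp(4*j) - 10*exp(3*j) + 21*exp(2*j) - 4*exp(j) + 4)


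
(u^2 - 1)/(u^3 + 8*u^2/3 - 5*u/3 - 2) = 3*(u + 1)/(3*u^2 + 11*u + 6)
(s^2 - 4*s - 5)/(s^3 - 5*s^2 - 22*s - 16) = (s - 5)/(s^2 - 6*s - 16)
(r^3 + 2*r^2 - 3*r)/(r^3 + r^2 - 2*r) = (r + 3)/(r + 2)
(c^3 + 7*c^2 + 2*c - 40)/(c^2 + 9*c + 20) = c - 2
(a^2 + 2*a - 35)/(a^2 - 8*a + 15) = (a + 7)/(a - 3)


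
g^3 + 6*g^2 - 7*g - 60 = (g - 3)*(g + 4)*(g + 5)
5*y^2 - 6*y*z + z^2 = (-5*y + z)*(-y + z)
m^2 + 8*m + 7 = (m + 1)*(m + 7)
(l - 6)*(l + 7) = l^2 + l - 42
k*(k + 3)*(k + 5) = k^3 + 8*k^2 + 15*k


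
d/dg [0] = 0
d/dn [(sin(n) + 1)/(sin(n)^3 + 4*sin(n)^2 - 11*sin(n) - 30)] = -(2*sin(n)^3 + 7*sin(n)^2 + 8*sin(n) + 19)*cos(n)/(sin(n)^3 + 4*sin(n)^2 - 11*sin(n) - 30)^2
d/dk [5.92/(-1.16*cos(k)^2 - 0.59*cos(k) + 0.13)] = -(13.7344*cos(k) + 3.4928)*sin(k)/(1.16*cos(k)^2 + 0.59*cos(k) - 0.13)^2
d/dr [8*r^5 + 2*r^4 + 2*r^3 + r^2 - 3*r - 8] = 40*r^4 + 8*r^3 + 6*r^2 + 2*r - 3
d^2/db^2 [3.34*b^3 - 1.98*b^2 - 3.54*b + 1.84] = 20.04*b - 3.96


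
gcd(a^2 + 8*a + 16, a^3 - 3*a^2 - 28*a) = a + 4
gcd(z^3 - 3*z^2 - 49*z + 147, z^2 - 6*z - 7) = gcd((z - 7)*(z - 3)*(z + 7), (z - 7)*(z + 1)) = z - 7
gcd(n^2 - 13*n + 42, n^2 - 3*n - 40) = 1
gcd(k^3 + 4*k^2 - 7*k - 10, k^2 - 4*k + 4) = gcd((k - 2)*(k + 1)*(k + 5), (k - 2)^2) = k - 2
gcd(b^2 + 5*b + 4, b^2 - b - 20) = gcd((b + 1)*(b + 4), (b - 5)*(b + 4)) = b + 4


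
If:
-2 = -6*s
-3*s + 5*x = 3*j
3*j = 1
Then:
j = 1/3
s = 1/3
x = 2/5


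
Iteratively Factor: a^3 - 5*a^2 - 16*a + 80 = (a - 4)*(a^2 - a - 20) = (a - 4)*(a + 4)*(a - 5)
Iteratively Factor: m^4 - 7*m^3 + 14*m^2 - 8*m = (m - 2)*(m^3 - 5*m^2 + 4*m) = (m - 2)*(m - 1)*(m^2 - 4*m) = (m - 4)*(m - 2)*(m - 1)*(m)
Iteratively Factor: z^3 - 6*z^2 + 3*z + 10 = (z - 2)*(z^2 - 4*z - 5) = (z - 2)*(z + 1)*(z - 5)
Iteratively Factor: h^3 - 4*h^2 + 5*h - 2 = (h - 1)*(h^2 - 3*h + 2) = (h - 1)^2*(h - 2)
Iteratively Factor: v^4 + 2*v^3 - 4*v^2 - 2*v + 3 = (v - 1)*(v^3 + 3*v^2 - v - 3) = (v - 1)^2*(v^2 + 4*v + 3) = (v - 1)^2*(v + 3)*(v + 1)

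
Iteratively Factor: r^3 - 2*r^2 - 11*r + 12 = (r + 3)*(r^2 - 5*r + 4) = (r - 1)*(r + 3)*(r - 4)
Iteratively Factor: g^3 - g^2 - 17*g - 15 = (g + 3)*(g^2 - 4*g - 5) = (g - 5)*(g + 3)*(g + 1)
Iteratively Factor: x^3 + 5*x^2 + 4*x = (x + 1)*(x^2 + 4*x) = x*(x + 1)*(x + 4)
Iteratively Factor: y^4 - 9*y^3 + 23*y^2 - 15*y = (y)*(y^3 - 9*y^2 + 23*y - 15) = y*(y - 5)*(y^2 - 4*y + 3) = y*(y - 5)*(y - 1)*(y - 3)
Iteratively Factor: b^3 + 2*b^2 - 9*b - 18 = (b + 2)*(b^2 - 9) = (b - 3)*(b + 2)*(b + 3)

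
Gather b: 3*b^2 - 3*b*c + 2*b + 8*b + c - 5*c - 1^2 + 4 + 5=3*b^2 + b*(10 - 3*c) - 4*c + 8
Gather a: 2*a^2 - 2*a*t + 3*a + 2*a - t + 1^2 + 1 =2*a^2 + a*(5 - 2*t) - t + 2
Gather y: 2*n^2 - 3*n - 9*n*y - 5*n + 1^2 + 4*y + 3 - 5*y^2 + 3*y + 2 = 2*n^2 - 8*n - 5*y^2 + y*(7 - 9*n) + 6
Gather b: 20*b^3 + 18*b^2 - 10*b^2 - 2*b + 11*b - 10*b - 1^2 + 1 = 20*b^3 + 8*b^2 - b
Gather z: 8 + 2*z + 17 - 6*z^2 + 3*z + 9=-6*z^2 + 5*z + 34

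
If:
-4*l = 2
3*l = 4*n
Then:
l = -1/2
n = -3/8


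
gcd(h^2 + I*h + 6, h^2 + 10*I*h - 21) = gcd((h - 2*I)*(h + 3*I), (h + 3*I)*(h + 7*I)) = h + 3*I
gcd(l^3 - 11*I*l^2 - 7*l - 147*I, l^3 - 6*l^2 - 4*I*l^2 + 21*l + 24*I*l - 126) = l^2 - 4*I*l + 21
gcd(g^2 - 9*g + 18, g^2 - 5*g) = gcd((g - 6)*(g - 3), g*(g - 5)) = 1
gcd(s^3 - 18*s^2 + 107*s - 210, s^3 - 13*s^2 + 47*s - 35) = s^2 - 12*s + 35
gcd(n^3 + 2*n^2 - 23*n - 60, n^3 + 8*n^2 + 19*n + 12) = n^2 + 7*n + 12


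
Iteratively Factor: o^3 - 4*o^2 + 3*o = (o - 3)*(o^2 - o) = o*(o - 3)*(o - 1)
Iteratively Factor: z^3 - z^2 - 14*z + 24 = (z + 4)*(z^2 - 5*z + 6) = (z - 2)*(z + 4)*(z - 3)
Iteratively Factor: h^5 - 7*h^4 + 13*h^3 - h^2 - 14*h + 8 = (h - 1)*(h^4 - 6*h^3 + 7*h^2 + 6*h - 8) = (h - 2)*(h - 1)*(h^3 - 4*h^2 - h + 4) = (h - 2)*(h - 1)*(h + 1)*(h^2 - 5*h + 4) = (h - 4)*(h - 2)*(h - 1)*(h + 1)*(h - 1)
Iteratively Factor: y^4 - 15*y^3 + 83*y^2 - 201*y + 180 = (y - 4)*(y^3 - 11*y^2 + 39*y - 45) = (y - 4)*(y - 3)*(y^2 - 8*y + 15) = (y - 4)*(y - 3)^2*(y - 5)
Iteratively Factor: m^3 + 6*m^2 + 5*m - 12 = (m - 1)*(m^2 + 7*m + 12) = (m - 1)*(m + 4)*(m + 3)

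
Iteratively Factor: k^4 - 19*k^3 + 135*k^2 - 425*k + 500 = (k - 4)*(k^3 - 15*k^2 + 75*k - 125) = (k - 5)*(k - 4)*(k^2 - 10*k + 25) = (k - 5)^2*(k - 4)*(k - 5)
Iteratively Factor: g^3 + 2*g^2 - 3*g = (g - 1)*(g^2 + 3*g) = (g - 1)*(g + 3)*(g)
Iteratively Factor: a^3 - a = (a + 1)*(a^2 - a) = a*(a + 1)*(a - 1)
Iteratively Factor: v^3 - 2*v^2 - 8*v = (v + 2)*(v^2 - 4*v) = (v - 4)*(v + 2)*(v)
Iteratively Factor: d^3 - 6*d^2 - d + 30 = (d - 3)*(d^2 - 3*d - 10) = (d - 5)*(d - 3)*(d + 2)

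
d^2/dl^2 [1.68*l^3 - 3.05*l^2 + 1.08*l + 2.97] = 10.08*l - 6.1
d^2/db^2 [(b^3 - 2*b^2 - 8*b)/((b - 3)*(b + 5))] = 30*(b^3 - 12*b^2 + 21*b - 46)/(b^6 + 6*b^5 - 33*b^4 - 172*b^3 + 495*b^2 + 1350*b - 3375)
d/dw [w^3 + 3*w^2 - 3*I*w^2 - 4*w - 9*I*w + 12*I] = 3*w^2 + 6*w*(1 - I) - 4 - 9*I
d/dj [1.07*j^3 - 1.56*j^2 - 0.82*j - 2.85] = 3.21*j^2 - 3.12*j - 0.82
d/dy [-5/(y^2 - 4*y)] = 10*(y - 2)/(y^2*(y - 4)^2)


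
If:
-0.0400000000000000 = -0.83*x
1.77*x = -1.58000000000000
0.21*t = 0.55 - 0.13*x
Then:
No Solution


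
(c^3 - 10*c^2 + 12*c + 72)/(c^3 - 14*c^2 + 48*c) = (c^2 - 4*c - 12)/(c*(c - 8))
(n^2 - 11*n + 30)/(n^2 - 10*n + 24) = (n - 5)/(n - 4)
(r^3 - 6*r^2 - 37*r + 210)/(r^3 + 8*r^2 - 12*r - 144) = (r^2 - 12*r + 35)/(r^2 + 2*r - 24)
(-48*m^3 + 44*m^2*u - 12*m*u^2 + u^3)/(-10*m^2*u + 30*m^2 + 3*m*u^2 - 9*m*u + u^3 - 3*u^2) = (24*m^2 - 10*m*u + u^2)/(5*m*u - 15*m + u^2 - 3*u)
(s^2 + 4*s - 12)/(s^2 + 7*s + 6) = (s - 2)/(s + 1)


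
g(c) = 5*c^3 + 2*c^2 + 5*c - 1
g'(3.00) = 152.00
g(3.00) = 167.00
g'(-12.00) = 2117.00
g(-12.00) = -8413.00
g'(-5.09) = 373.26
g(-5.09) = -633.99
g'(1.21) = 31.80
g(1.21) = 16.84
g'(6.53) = 670.73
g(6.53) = 1509.16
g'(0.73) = 15.91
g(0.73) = 5.66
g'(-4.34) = 270.17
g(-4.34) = -393.76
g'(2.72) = 126.86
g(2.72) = 128.02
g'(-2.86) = 116.25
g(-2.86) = -115.91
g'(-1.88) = 50.50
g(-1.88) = -36.55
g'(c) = 15*c^2 + 4*c + 5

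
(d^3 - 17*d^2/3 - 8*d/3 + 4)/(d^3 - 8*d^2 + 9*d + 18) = (d - 2/3)/(d - 3)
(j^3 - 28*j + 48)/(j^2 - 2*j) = j + 2 - 24/j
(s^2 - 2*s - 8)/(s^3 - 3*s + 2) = (s - 4)/(s^2 - 2*s + 1)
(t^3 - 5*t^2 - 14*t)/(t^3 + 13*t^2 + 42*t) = (t^2 - 5*t - 14)/(t^2 + 13*t + 42)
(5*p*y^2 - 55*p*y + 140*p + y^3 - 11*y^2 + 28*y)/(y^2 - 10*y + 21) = (5*p*y - 20*p + y^2 - 4*y)/(y - 3)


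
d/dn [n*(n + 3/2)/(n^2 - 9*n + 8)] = (-21*n^2 + 32*n + 24)/(2*(n^4 - 18*n^3 + 97*n^2 - 144*n + 64))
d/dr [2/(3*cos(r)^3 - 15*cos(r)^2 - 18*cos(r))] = 2*(3*sin(r) - 6*sin(r)/cos(r)^2 - 10*tan(r))/(3*(sin(r)^2 + 5*cos(r) + 5)^2)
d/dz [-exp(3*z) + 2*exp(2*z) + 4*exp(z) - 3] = (-3*exp(2*z) + 4*exp(z) + 4)*exp(z)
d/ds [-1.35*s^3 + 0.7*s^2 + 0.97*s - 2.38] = -4.05*s^2 + 1.4*s + 0.97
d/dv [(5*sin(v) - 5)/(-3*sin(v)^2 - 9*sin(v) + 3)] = 5*(sin(v)^2 - 2*sin(v) - 2)*cos(v)/(3*(3*sin(v) - cos(v)^2)^2)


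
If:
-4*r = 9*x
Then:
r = -9*x/4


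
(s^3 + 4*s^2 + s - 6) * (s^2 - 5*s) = s^5 - s^4 - 19*s^3 - 11*s^2 + 30*s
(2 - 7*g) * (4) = 8 - 28*g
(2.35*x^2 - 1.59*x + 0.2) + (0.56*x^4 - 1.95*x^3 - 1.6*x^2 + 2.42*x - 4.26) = 0.56*x^4 - 1.95*x^3 + 0.75*x^2 + 0.83*x - 4.06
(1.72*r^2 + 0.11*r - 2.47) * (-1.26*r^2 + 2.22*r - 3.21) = -2.1672*r^4 + 3.6798*r^3 - 2.1648*r^2 - 5.8365*r + 7.9287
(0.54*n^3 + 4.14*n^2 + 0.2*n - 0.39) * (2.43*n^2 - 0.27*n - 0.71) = 1.3122*n^5 + 9.9144*n^4 - 1.0152*n^3 - 3.9411*n^2 - 0.0367*n + 0.2769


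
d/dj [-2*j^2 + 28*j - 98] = 28 - 4*j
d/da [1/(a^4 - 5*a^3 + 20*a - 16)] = (-4*a^3 + 15*a^2 - 20)/(a^4 - 5*a^3 + 20*a - 16)^2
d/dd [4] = 0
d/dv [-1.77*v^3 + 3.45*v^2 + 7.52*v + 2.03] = -5.31*v^2 + 6.9*v + 7.52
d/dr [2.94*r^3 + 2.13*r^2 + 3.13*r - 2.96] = 8.82*r^2 + 4.26*r + 3.13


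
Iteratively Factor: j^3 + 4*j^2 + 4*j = (j)*(j^2 + 4*j + 4) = j*(j + 2)*(j + 2)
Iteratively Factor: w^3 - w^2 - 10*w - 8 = (w + 1)*(w^2 - 2*w - 8) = (w - 4)*(w + 1)*(w + 2)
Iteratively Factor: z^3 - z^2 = (z)*(z^2 - z) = z^2*(z - 1)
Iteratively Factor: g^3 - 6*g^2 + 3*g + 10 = (g - 2)*(g^2 - 4*g - 5) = (g - 5)*(g - 2)*(g + 1)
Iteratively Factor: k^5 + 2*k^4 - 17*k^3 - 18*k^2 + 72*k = (k + 3)*(k^4 - k^3 - 14*k^2 + 24*k) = (k - 2)*(k + 3)*(k^3 + k^2 - 12*k) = (k - 3)*(k - 2)*(k + 3)*(k^2 + 4*k) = (k - 3)*(k - 2)*(k + 3)*(k + 4)*(k)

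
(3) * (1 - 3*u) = 3 - 9*u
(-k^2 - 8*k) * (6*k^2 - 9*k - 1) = -6*k^4 - 39*k^3 + 73*k^2 + 8*k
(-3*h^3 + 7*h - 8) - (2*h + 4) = -3*h^3 + 5*h - 12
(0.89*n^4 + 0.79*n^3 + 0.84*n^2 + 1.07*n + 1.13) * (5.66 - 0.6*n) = -0.534*n^5 + 4.5634*n^4 + 3.9674*n^3 + 4.1124*n^2 + 5.3782*n + 6.3958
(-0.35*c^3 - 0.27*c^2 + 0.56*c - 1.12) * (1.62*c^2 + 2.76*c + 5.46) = -0.567*c^5 - 1.4034*c^4 - 1.749*c^3 - 1.743*c^2 - 0.0335999999999999*c - 6.1152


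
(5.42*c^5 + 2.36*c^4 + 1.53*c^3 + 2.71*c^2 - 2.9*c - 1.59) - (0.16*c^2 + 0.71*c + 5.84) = 5.42*c^5 + 2.36*c^4 + 1.53*c^3 + 2.55*c^2 - 3.61*c - 7.43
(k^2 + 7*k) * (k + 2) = k^3 + 9*k^2 + 14*k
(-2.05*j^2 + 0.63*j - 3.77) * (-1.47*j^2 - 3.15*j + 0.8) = 3.0135*j^4 + 5.5314*j^3 + 1.9174*j^2 + 12.3795*j - 3.016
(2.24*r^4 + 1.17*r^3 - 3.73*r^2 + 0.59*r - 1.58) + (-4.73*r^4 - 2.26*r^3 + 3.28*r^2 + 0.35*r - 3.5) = -2.49*r^4 - 1.09*r^3 - 0.45*r^2 + 0.94*r - 5.08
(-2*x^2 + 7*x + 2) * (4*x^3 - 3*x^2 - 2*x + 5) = -8*x^5 + 34*x^4 - 9*x^3 - 30*x^2 + 31*x + 10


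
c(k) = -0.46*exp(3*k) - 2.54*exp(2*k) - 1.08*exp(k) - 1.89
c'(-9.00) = 0.00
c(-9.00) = -1.89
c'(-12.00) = 0.00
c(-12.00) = -1.89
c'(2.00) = -842.07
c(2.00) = -334.13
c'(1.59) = -290.18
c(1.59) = -122.51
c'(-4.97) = -0.01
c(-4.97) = -1.90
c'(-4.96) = -0.01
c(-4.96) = -1.90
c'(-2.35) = -0.15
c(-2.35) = -2.02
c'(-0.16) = -5.46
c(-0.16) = -4.94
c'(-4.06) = -0.02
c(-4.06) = -1.91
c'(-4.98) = -0.01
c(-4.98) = -1.90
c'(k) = -1.38*exp(3*k) - 5.08*exp(2*k) - 1.08*exp(k)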